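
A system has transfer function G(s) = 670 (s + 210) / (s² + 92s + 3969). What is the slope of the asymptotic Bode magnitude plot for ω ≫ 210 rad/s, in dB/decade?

With 1 zero and 2 poles, the high-frequency asymptotic slope is 20 × (1 − 2) = -20 dB/decade.

-20 dB/decade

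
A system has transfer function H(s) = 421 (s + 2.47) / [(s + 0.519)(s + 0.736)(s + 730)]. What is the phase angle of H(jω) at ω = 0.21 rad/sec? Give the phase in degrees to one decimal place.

-33.1°

∠(j0.21 + 2.47) = arctan(0.21/2.47) = 4.86°
∠(j0.21 + 0.519) = arctan(0.21/0.519) = 22.03°
∠(j0.21 + 0.736) = arctan(0.21/0.736) = 15.92°
∠(j0.21 + 730) = arctan(0.21/730) = 0.02°
∠H(j0.21) = 4.86° − (22.03° + 15.92° + 0.02°) = -33.11°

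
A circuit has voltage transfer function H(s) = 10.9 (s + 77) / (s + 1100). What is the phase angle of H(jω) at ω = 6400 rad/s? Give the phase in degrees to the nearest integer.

∠(j6400 + 77) = arctan(6400/77) = 89.31°
∠(j6400 + 1100) = arctan(6400/1100) = 80.25°
∠H(j6400) = 89.31° − 80.25° = 9.06°

9°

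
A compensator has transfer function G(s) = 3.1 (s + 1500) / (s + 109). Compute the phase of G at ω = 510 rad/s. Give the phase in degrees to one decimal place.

-59.2 deg

∠(j510 + 1500) = arctan(510/1500) = 18.78°
∠(j510 + 109) = arctan(510/109) = 77.94°
∠G(j510) = 18.78° − 77.94° = -59.16°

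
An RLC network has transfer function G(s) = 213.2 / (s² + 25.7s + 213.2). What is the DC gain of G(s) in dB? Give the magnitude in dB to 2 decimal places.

G(0) = 213.2 / 213.2 = 1
20 log₁₀(1) = 0.000 dB

0.00 dB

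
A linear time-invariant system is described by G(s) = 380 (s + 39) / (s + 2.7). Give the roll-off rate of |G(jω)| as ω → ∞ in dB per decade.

With 1 zero and 1 pole, the high-frequency asymptotic slope is 20 × (1 − 1) = 0 dB/decade.

0 dB/decade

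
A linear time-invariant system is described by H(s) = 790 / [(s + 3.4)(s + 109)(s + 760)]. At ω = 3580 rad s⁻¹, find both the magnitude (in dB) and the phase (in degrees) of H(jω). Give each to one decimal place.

|H| = -155.5 dB, ∠H = -256.2 deg

|j3580 + 3.4| = √(3580² + 3.4²) = 3580
|j3580 + 109| = √(3580² + 109²) = 3582
|j3580 + 760| = √(3580² + 760²) = 3660
|H(j3580)| = 790 / (3580 × 3582 × 3660) = 1.6835e-08
20 log₁₀(1.6835e-08) = -155.48 dB
∠(j3580 + 3.4) = arctan(3580/3.4) = 89.95°
∠(j3580 + 109) = arctan(3580/109) = 88.26°
∠(j3580 + 760) = arctan(3580/760) = 78.01°
∠H(j3580) = − (89.95° + 88.26° + 78.01°) = -256.22°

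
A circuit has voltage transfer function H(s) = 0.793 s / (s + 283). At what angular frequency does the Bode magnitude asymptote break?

283 rad/sec

The single real pole at s = −283 gives a corner at ω = 283 rad/sec.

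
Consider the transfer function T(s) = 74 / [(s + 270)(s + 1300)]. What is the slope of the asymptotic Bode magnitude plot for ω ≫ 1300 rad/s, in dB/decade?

-40 dB/decade

With 0 zeros and 2 poles, the high-frequency asymptotic slope is 20 × (0 − 2) = -40 dB/decade.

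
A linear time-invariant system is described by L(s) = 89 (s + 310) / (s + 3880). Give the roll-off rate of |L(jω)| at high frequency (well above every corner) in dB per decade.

With 1 zero and 1 pole, the high-frequency asymptotic slope is 20 × (1 − 1) = 0 dB/decade.

0 dB/decade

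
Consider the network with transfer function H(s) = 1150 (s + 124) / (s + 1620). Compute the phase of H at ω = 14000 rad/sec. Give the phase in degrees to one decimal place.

6.1°

∠(j14000 + 124) = arctan(14000/124) = 89.49°
∠(j14000 + 1620) = arctan(14000/1620) = 83.40°
∠H(j14000) = 89.49° − 83.40° = 6.09°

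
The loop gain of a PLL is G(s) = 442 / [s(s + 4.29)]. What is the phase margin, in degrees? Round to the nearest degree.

12 deg

Gain crossover: |G(jω)| = 1 at ω ≈ 20.8 rad/s.
∠G(j20.8) = −90° − arctan(20.8/4.29) ≈ -168.35°
PM = 180° + (-168.35°) = 11.65°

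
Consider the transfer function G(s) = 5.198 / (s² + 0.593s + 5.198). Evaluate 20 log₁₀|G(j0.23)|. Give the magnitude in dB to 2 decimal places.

|(j0.23)² + 0.593(j0.23) + 5.198| = |5.1451 + j0.13639| = 5.147
|G(j0.23)| = 5.198 / 5.147 = 1.0099
20 log₁₀(1.0099) = 0.086 dB

0.09 dB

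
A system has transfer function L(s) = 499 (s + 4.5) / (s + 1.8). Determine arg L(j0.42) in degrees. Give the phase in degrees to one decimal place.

∠(j0.42 + 4.5) = arctan(0.42/4.5) = 5.33°
∠(j0.42 + 1.8) = arctan(0.42/1.8) = 13.13°
∠L(j0.42) = 5.33° − 13.13° = -7.80°

-7.8°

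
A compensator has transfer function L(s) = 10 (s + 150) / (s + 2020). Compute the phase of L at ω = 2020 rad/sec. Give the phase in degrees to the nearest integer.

41°

∠(j2020 + 150) = arctan(2020/150) = 85.75°
∠(j2020 + 2020) = arctan(2020/2020) = 45.00°
∠L(j2020) = 85.75° − 45.00° = 40.75°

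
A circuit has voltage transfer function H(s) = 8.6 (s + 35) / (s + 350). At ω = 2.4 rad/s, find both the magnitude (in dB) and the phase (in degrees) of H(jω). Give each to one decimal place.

|j2.4 + 35| = √(2.4² + 35²) = 35.08
|j2.4 + 350| = √(2.4² + 350²) = 350
|H(j2.4)| = 8.6 × 35.08 / 350 = 0.862
20 log₁₀(0.862) = -1.29 dB
∠(j2.4 + 35) = arctan(2.4/35) = 3.92°
∠(j2.4 + 350) = arctan(2.4/350) = 0.39°
∠H(j2.4) = 3.92° − 0.39° = 3.53°

|H| = -1.3 dB, ∠H = 3.5°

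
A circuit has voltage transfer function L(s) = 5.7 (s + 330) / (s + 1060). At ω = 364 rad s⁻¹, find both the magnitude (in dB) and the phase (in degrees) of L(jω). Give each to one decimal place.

|j364 + 330| = √(364² + 330²) = 491.3
|j364 + 1060| = √(364² + 1060²) = 1121
|L(j364)| = 5.7 × 491.3 / 1121 = 2.4988
20 log₁₀(2.4988) = 7.95 dB
∠(j364 + 330) = arctan(364/330) = 47.80°
∠(j364 + 1060) = arctan(364/1060) = 18.95°
∠L(j364) = 47.80° − 18.95° = 28.85°

|L| = 8.0 dB, ∠L = 28.9°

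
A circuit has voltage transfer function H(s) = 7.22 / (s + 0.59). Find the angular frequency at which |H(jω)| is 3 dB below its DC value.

0.59 rad/s

For a single-pole low-pass, the −3 dB point is at the pole: ω = 0.59 rad/s.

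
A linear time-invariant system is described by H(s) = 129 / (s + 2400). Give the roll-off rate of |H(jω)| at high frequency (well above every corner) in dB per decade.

With 0 zeros and 1 pole, the high-frequency asymptotic slope is 20 × (0 − 1) = -20 dB/decade.

-20 dB/decade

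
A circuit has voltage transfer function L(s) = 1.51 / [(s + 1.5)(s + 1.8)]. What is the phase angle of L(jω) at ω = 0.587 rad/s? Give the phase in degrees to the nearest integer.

∠(j0.587 + 1.5) = arctan(0.587/1.5) = 21.37°
∠(j0.587 + 1.8) = arctan(0.587/1.8) = 18.06°
∠L(j0.587) = − (21.37° + 18.06°) = -39.43°

-39°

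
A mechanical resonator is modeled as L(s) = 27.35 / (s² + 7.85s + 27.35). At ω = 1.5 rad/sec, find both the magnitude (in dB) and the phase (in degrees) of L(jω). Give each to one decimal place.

|L| = -0.1 dB, ∠L = -25.1°

|(j1.5)² + 7.85(j1.5) + 27.35| = |25.1 + j11.775| = 27.72
|L(j1.5)| = 27.35 / 27.72 = 0.98648
20 log₁₀(0.98648) = -0.12 dB
∠[(j1.5)² + 7.85(j1.5) + 27.35] = ∠[25.1 + j11.775] = 25.13°
∠L(j1.5) = −25.13° = -25.13°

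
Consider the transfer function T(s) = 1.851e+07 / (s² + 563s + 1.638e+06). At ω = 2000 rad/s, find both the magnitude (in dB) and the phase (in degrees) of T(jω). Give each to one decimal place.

|(j2000)² + 563(j2000) + 1.638e+06| = |-2.362e+06 + j1.126e+06| = 2.617e+06
|T(j2000)| = 1.851e+07 / 2.617e+06 = 7.0739
20 log₁₀(7.0739) = 16.99 dB
∠[(j2000)² + 563(j2000) + 1.638e+06] = ∠[-2.362e+06 + j1.126e+06] = 154.51°
∠T(j2000) = −154.51° = -154.51°

|T| = 17.0 dB, ∠T = -154.5 deg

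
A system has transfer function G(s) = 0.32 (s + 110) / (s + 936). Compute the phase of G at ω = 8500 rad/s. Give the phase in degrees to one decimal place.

5.5°

∠(j8500 + 110) = arctan(8500/110) = 89.26°
∠(j8500 + 936) = arctan(8500/936) = 83.72°
∠G(j8500) = 89.26° − 83.72° = 5.54°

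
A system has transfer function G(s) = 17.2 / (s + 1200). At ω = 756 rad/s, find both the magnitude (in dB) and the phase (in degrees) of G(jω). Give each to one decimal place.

|G| = -38.3 dB, ∠G = -32.2 deg

|j756 + 1200| = √(756² + 1200²) = 1418
|G(j756)| = 17.2 / 1418 = 0.012127
20 log₁₀(0.012127) = -38.32 dB
∠(j756 + 1200) = arctan(756/1200) = 32.21°
∠G(j756) = −32.21° = -32.21°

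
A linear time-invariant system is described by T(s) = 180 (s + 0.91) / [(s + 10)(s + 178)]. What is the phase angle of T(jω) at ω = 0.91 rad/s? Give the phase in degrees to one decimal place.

39.5°

∠(j0.91 + 0.91) = arctan(0.91/0.91) = 45.00°
∠(j0.91 + 10) = arctan(0.91/10) = 5.20°
∠(j0.91 + 178) = arctan(0.91/178) = 0.29°
∠T(j0.91) = 45.00° − (5.20° + 0.29°) = 39.51°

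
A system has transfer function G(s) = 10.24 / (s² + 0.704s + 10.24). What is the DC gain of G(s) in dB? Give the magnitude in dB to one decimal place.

0.0 dB

G(0) = 10.24 / 10.24 = 1
20 log₁₀(1) = 0.00 dB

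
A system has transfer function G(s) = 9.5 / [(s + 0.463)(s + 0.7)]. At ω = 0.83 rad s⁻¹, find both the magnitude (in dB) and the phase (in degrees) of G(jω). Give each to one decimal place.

|G| = 19.3 dB, ∠G = -110.7 deg

|j0.83 + 0.463| = √(0.83² + 0.463²) = 0.9504
|j0.83 + 0.7| = √(0.83² + 0.7²) = 1.086
|G(j0.83)| = 9.5 / (0.9504 × 1.086) = 9.2061
20 log₁₀(9.2061) = 19.28 dB
∠(j0.83 + 0.463) = arctan(0.83/0.463) = 60.85°
∠(j0.83 + 0.7) = arctan(0.83/0.7) = 49.86°
∠G(j0.83) = − (60.85° + 49.86°) = -110.70°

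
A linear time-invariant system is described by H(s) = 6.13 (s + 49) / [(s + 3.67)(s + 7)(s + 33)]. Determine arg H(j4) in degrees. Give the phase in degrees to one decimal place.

-79.5 deg

∠(j4 + 49) = arctan(4/49) = 4.67°
∠(j4 + 3.67) = arctan(4/3.67) = 47.46°
∠(j4 + 7) = arctan(4/7) = 29.74°
∠(j4 + 33) = arctan(4/33) = 6.91°
∠H(j4) = 4.67° − (47.46° + 29.74° + 6.91°) = -79.45°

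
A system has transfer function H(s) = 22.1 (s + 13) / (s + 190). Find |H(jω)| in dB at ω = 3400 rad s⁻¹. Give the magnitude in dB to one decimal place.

26.9 dB

|j3400 + 13| = √(3400² + 13²) = 3400
|j3400 + 190| = √(3400² + 190²) = 3405
|H(j3400)| = 22.1 × 3400 / 3405 = 22.066
20 log₁₀(22.066) = 26.87 dB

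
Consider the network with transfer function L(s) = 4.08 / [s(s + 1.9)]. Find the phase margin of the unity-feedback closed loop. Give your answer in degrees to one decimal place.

Gain crossover: |L(jω)| = 1 at ω ≈ 1.63 rad/s.
∠L(j1.63) = −90° − arctan(1.63/1.9) ≈ -130.62°
PM = 180° + (-130.62°) = 49.38°

49.4°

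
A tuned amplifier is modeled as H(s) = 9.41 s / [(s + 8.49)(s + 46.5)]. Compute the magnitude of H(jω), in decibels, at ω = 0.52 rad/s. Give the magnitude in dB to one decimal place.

|j0.52| = 0.52
|j0.52 + 8.49| = √(0.52² + 8.49²) = 8.506
|j0.52 + 46.5| = √(0.52² + 46.5²) = 46.5
|H(j0.52)| = 9.41 × 0.52 / (8.506 × 46.5) = 0.012371
20 log₁₀(0.012371) = -38.15 dB

-38.2 dB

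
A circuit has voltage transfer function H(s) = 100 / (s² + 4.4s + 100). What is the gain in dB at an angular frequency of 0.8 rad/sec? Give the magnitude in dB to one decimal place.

|(j0.8)² + 4.4(j0.8) + 100| = |99.36 + j3.52| = 99.42
|H(j0.8)| = 100 / 99.42 = 1.0058
20 log₁₀(1.0058) = 0.05 dB

0.1 dB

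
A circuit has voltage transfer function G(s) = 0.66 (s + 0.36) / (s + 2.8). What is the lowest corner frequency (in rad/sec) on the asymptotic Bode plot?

0.36 rad/sec

Break frequencies occur at each pole and zero magnitude: 0.36 rad/sec, 2.8 rad/sec.
The lowest is 0.36 rad/sec.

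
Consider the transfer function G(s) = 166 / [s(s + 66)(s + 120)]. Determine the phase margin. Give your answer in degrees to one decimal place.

90.0°

Gain crossover: |G(jω)| = 1 at ω ≈ 0.021 rad s⁻¹.
∠G(j0.021) = −90° − arctan(0.021/66) − arctan(0.021/120) ≈ -90.03°
PM = 180° + (-90.03°) = 89.97°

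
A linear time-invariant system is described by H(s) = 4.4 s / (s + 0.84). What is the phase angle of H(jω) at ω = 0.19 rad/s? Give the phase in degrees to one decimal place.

77.3°

∠(j0.19) = 90.00°
∠(j0.19 + 0.84) = arctan(0.19/0.84) = 12.75°
∠H(j0.19) = 90.00° − 12.75° = 77.25°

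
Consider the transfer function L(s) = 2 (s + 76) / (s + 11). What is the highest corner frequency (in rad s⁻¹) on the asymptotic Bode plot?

Break frequencies occur at each pole and zero magnitude: 11 rad s⁻¹, 76 rad s⁻¹.
The highest is 76 rad s⁻¹.

76 rad s⁻¹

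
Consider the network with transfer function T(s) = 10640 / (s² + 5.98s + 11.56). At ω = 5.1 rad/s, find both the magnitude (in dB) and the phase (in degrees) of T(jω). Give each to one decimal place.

|T| = 50.0 dB, ∠T = -115.4°

|(j5.1)² + 5.98(j5.1) + 11.56| = |-14.45 + j30.498| = 33.75
|T(j5.1)| = 10640 / 33.75 = 315.28
20 log₁₀(315.28) = 49.97 dB
∠[(j5.1)² + 5.98(j5.1) + 11.56] = ∠[-14.45 + j30.498] = 115.35°
∠T(j5.1) = −115.35° = -115.35°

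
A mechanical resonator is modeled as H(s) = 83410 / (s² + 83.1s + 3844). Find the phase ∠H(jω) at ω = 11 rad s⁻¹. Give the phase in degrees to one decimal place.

-13.8 deg

∠[(j11)² + 83.1(j11) + 3844] = ∠[3723 + j914.1] = 13.79°
∠H(j11) = −13.79° = -13.79°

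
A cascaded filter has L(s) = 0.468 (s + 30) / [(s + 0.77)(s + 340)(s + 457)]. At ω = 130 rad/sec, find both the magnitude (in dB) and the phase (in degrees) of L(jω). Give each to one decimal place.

|L| = -111.1 dB, ∠L = -49.5°

|j130 + 30| = √(130² + 30²) = 133.4
|j130 + 0.77| = √(130² + 0.77²) = 130
|j130 + 340| = √(130² + 340²) = 364
|j130 + 457| = √(130² + 457²) = 475.1
|L(j130)| = 0.468 × 133.4 / (130 × 364 × 475.1) = 2.7771e-06
20 log₁₀(2.7771e-06) = -111.13 dB
∠(j130 + 30) = arctan(130/30) = 77.01°
∠(j130 + 0.77) = arctan(130/0.77) = 89.66°
∠(j130 + 340) = arctan(130/340) = 20.92°
∠(j130 + 457) = arctan(130/457) = 15.88°
∠L(j130) = 77.01° − (89.66° + 20.92° + 15.88°) = -49.46°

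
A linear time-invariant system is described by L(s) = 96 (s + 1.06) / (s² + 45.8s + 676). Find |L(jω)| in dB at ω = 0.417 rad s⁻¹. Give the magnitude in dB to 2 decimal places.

-15.82 dB

|j0.417 + 1.06| = √(0.417² + 1.06²) = 1.139
|(j0.417)² + 45.8(j0.417) + 676| = |675.83 + j19.099| = 676.1
|L(j0.417)| = 96 × 1.139 / 676.1 = 0.16174
20 log₁₀(0.16174) = -15.824 dB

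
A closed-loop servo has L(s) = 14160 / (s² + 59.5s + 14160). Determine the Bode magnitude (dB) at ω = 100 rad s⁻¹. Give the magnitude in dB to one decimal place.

|(j100)² + 59.5(j100) + 14160| = |4160 + j5950| = 7260
|L(j100)| = 14160 / 7260 = 1.9504
20 log₁₀(1.9504) = 5.80 dB

5.8 dB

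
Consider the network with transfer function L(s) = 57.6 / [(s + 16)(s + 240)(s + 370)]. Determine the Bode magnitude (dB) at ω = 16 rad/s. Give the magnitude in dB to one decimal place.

|j16 + 16| = √(16² + 16²) = 22.63
|j16 + 240| = √(16² + 240²) = 240.5
|j16 + 370| = √(16² + 370²) = 370.3
|L(j16)| = 57.6 / (22.63 × 240.5 × 370.3) = 2.8576e-05
20 log₁₀(2.8576e-05) = -90.88 dB

-90.9 dB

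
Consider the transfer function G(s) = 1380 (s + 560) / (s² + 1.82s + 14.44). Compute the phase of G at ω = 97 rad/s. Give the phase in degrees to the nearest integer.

∠(j97 + 560) = arctan(97/560) = 9.83°
∠[(j97)² + 1.82(j97) + 14.44] = ∠[-9394.6 + j176.54] = 178.92°
∠G(j97) = 9.83° − 178.92° = -169.10°

-169°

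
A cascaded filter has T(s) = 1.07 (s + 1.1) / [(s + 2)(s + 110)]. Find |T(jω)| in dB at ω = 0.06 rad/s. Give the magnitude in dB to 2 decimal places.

-45.42 dB

|j0.06 + 1.1| = √(0.06² + 1.1²) = 1.102
|j0.06 + 2| = √(0.06² + 2²) = 2.001
|j0.06 + 110| = √(0.06² + 110²) = 110
|T(j0.06)| = 1.07 × 1.102 / (2.001 × 110) = 0.0053555
20 log₁₀(0.0053555) = -45.424 dB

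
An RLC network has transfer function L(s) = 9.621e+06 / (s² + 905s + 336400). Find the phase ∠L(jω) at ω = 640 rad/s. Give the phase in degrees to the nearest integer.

∠[(j640)² + 905(j640) + 336400] = ∠[-73200 + j5.792e+05] = 97.20°
∠L(j640) = −97.20° = -97.20°

-97°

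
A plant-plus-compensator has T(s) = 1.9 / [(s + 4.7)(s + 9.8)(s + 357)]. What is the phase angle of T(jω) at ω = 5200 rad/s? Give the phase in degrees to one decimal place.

∠(j5200 + 4.7) = arctan(5200/4.7) = 89.95°
∠(j5200 + 9.8) = arctan(5200/9.8) = 89.89°
∠(j5200 + 357) = arctan(5200/357) = 86.07°
∠T(j5200) = − (89.95° + 89.89° + 86.07°) = -265.91°

-265.9 deg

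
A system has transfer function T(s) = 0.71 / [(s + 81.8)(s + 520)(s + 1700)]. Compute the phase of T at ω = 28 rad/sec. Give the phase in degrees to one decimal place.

-22.9°

∠(j28 + 81.8) = arctan(28/81.8) = 18.90°
∠(j28 + 520) = arctan(28/520) = 3.08°
∠(j28 + 1700) = arctan(28/1700) = 0.94°
∠T(j28) = − (18.90° + 3.08° + 0.94°) = -22.92°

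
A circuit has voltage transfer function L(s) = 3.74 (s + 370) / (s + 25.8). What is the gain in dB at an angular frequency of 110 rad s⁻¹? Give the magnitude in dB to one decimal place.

|j110 + 370| = √(110² + 370²) = 386
|j110 + 25.8| = √(110² + 25.8²) = 113
|L(j110)| = 3.74 × 386 / 113 = 12.777
20 log₁₀(12.777) = 22.13 dB

22.1 dB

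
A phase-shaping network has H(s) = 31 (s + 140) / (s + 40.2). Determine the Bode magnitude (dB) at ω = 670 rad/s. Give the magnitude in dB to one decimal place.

|j670 + 140| = √(670² + 140²) = 684.5
|j670 + 40.2| = √(670² + 40.2²) = 671.2
|H(j670)| = 31 × 684.5 / 671.2 = 31.613
20 log₁₀(31.613) = 30.00 dB

30.0 dB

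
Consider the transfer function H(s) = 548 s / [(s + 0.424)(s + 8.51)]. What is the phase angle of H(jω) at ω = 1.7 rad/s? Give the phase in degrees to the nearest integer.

3°

∠(j1.7) = 90.00°
∠(j1.7 + 0.424) = arctan(1.7/0.424) = 76.00°
∠(j1.7 + 8.51) = arctan(1.7/8.51) = 11.30°
∠H(j1.7) = 90.00° − (76.00° + 11.30°) = 2.71°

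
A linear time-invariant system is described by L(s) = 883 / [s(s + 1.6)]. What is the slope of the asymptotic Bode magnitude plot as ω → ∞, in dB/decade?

-40 dB/decade

With 0 zeros and 2 poles, the high-frequency asymptotic slope is 20 × (0 − 2) = -40 dB/decade.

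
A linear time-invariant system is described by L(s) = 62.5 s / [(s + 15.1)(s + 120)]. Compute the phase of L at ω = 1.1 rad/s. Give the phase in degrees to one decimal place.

∠(j1.1) = 90.00°
∠(j1.1 + 15.1) = arctan(1.1/15.1) = 4.17°
∠(j1.1 + 120) = arctan(1.1/120) = 0.53°
∠L(j1.1) = 90.00° − (4.17° + 0.53°) = 85.31°

85.3°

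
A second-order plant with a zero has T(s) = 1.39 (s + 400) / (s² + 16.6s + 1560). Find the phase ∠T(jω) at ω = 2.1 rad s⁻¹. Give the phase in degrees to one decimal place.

∠(j2.1 + 400) = arctan(2.1/400) = 0.30°
∠[(j2.1)² + 16.6(j2.1) + 1560] = ∠[1555.6 + j34.86] = 1.28°
∠T(j2.1) = 0.30° − 1.28° = -0.98°

-1.0°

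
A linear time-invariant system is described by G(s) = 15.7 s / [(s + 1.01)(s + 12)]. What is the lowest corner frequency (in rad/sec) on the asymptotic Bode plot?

Break frequencies occur at each pole and zero magnitude: 1.01 rad/sec, 12 rad/sec.
The lowest is 1.01 rad/sec.

1.01 rad/sec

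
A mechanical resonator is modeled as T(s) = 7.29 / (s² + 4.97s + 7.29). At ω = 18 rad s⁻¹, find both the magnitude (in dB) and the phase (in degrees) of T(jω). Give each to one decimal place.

|(j18)² + 4.97(j18) + 7.29| = |-316.71 + j89.46| = 329.1
|T(j18)| = 7.29 / 329.1 = 0.022151
20 log₁₀(0.022151) = -33.09 dB
∠[(j18)² + 4.97(j18) + 7.29] = ∠[-316.71 + j89.46] = 164.23°
∠T(j18) = −164.23° = -164.23°

|T| = -33.1 dB, ∠T = -164.2°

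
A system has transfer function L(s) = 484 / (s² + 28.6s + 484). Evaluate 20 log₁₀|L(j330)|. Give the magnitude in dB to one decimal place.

-47.0 dB

|(j330)² + 28.6(j330) + 484| = |-1.0842e+05 + j9438| = 1.088e+05
|L(j330)| = 484 / 1.088e+05 = 0.0044475
20 log₁₀(0.0044475) = -47.04 dB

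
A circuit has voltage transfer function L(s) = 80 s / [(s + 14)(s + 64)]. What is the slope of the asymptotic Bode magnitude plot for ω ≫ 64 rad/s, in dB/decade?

-20 dB/decade

With 1 zero and 2 poles, the high-frequency asymptotic slope is 20 × (1 − 2) = -20 dB/decade.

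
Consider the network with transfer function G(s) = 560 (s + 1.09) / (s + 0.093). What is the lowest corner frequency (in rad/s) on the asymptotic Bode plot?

Break frequencies occur at each pole and zero magnitude: 0.093 rad/s, 1.09 rad/s.
The lowest is 0.093 rad/s.

0.093 rad/s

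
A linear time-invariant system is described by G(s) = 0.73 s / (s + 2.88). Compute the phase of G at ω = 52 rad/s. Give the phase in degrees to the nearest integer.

3°

∠(j52) = 90.00°
∠(j52 + 2.88) = arctan(52/2.88) = 86.83°
∠G(j52) = 90.00° − 86.83° = 3.17°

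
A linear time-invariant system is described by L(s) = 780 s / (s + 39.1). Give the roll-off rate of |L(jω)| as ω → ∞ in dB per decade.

0 dB/decade

With 1 zero and 1 pole, the high-frequency asymptotic slope is 20 × (1 − 1) = 0 dB/decade.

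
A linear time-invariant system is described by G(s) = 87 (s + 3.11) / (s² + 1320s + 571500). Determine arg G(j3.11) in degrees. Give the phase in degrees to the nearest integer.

∠(j3.11 + 3.11) = arctan(3.11/3.11) = 45.00°
∠[(j3.11)² + 1320(j3.11) + 571500] = ∠[5.7149e+05 + j4105.2] = 0.41°
∠G(j3.11) = 45.00° − 0.41° = 44.59°

45°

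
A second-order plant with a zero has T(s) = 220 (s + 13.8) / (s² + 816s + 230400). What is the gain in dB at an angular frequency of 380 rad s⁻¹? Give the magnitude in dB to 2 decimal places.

|j380 + 13.8| = √(380² + 13.8²) = 380.3
|(j380)² + 816(j380) + 230400| = |86000 + j3.1008e+05| = 3.218e+05
|T(j380)| = 220 × 380.3 / 3.218e+05 = 0.25997
20 log₁₀(0.25997) = -11.701 dB

-11.70 dB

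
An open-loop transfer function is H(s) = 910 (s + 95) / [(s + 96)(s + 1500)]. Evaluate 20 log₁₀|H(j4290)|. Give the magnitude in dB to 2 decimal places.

|j4290 + 95| = √(4290² + 95²) = 4291
|j4290 + 96| = √(4290² + 96²) = 4291
|j4290 + 1500| = √(4290² + 1500²) = 4545
|H(j4290)| = 910 × 4291 / (4291 × 4545) = 0.20023
20 log₁₀(0.20023) = -13.969 dB

-13.97 dB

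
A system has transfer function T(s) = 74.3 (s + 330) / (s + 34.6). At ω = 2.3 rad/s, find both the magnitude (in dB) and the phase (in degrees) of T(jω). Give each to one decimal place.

|T| = 57.0 dB, ∠T = -3.4°

|j2.3 + 330| = √(2.3² + 330²) = 330
|j2.3 + 34.6| = √(2.3² + 34.6²) = 34.68
|T(j2.3)| = 74.3 × 330 / 34.68 = 707.1
20 log₁₀(707.1) = 56.99 dB
∠(j2.3 + 330) = arctan(2.3/330) = 0.40°
∠(j2.3 + 34.6) = arctan(2.3/34.6) = 3.80°
∠T(j2.3) = 0.40° − 3.80° = -3.40°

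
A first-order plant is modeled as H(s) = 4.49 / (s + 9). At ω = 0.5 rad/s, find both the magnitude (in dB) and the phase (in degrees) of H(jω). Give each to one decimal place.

|H| = -6.1 dB, ∠H = -3.2°

|j0.5 + 9| = √(0.5² + 9²) = 9.014
|H(j0.5)| = 4.49 / 9.014 = 0.49812
20 log₁₀(0.49812) = -6.05 dB
∠(j0.5 + 9) = arctan(0.5/9) = 3.18°
∠H(j0.5) = −3.18° = -3.18°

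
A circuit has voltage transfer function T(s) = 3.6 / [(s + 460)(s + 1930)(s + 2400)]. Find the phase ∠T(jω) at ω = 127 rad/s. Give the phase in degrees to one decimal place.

∠(j127 + 460) = arctan(127/460) = 15.43°
∠(j127 + 1930) = arctan(127/1930) = 3.76°
∠(j127 + 2400) = arctan(127/2400) = 3.03°
∠T(j127) = − (15.43° + 3.76° + 3.03°) = -22.23°

-22.2°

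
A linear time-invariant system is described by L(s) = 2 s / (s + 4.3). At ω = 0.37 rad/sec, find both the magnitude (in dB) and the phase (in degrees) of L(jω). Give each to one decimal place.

|L| = -15.3 dB, ∠L = 85.1 deg

|j0.37| = 0.37
|j0.37 + 4.3| = √(0.37² + 4.3²) = 4.316
|L(j0.37)| = 2 × 0.37 / 4.316 = 0.17146
20 log₁₀(0.17146) = -15.32 dB
∠(j0.37) = 90.00°
∠(j0.37 + 4.3) = arctan(0.37/4.3) = 4.92°
∠L(j0.37) = 90.00° − 4.92° = 85.08°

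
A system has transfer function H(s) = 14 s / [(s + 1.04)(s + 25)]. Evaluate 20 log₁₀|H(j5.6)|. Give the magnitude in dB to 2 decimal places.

|j5.6| = 5.6
|j5.6 + 1.04| = √(5.6² + 1.04²) = 5.696
|j5.6 + 25| = √(5.6² + 25²) = 25.62
|H(j5.6)| = 14 × 5.6 / (5.696 × 25.62) = 0.53727
20 log₁₀(0.53727) = -5.396 dB

-5.40 dB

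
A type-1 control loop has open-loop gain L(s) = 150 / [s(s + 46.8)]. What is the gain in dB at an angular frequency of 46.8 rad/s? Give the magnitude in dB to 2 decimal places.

|j46.8 + 46.8| = √(46.8² + 46.8²) = 66.19
|j46.8| = 46.8
|L(j46.8)| = 150 / (66.19 × 46.8) = 0.048427
20 log₁₀(0.048427) = -26.298 dB

-26.30 dB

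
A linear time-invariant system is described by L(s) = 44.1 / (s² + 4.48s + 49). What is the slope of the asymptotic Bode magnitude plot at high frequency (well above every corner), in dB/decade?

With 0 zeros and 2 poles, the high-frequency asymptotic slope is 20 × (0 − 2) = -40 dB/decade.

-40 dB/decade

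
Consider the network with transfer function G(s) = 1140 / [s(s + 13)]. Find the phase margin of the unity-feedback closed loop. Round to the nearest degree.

22°

Gain crossover: |G(jω)| = 1 at ω ≈ 32.5 rad/s.
∠G(j32.5) = −90° − arctan(32.5/13) ≈ -158.22°
PM = 180° + (-158.22°) = 21.78°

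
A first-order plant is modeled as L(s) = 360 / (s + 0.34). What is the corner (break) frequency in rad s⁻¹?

0.34 rad s⁻¹

The single real pole at s = −0.34 gives a corner at ω = 0.34 rad s⁻¹.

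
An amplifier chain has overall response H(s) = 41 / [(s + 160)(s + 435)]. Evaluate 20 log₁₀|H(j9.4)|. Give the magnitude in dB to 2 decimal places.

|j9.4 + 160| = √(9.4² + 160²) = 160.3
|j9.4 + 435| = √(9.4² + 435²) = 435.1
|H(j9.4)| = 41 / (160.3 × 435.1) = 0.00058793
20 log₁₀(0.00058793) = -64.613 dB

-64.61 dB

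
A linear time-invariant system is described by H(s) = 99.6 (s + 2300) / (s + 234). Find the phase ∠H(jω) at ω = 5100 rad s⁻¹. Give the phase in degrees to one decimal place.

∠(j5100 + 2300) = arctan(5100/2300) = 65.73°
∠(j5100 + 234) = arctan(5100/234) = 87.37°
∠H(j5100) = 65.73° − 87.37° = -21.65°

-21.6°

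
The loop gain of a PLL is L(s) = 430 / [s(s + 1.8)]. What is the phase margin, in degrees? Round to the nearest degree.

5°

Gain crossover: |L(jω)| = 1 at ω ≈ 20.7 rad/s.
∠L(j20.7) = −90° − arctan(20.7/1.8) ≈ -175.03°
PM = 180° + (-175.03°) = 4.97°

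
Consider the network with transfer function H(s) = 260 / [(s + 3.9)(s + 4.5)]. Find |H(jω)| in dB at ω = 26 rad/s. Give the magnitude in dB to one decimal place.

-8.5 dB

|j26 + 3.9| = √(26² + 3.9²) = 26.29
|j26 + 4.5| = √(26² + 4.5²) = 26.39
|H(j26)| = 260 / (26.29 × 26.39) = 0.37479
20 log₁₀(0.37479) = -8.52 dB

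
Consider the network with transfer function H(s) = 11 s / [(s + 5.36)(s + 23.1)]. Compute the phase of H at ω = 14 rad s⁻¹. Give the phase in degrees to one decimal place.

-10.3°

∠(j14) = 90.00°
∠(j14 + 5.36) = arctan(14/5.36) = 69.05°
∠(j14 + 23.1) = arctan(14/23.1) = 31.22°
∠H(j14) = 90.00° − (69.05° + 31.22°) = -10.27°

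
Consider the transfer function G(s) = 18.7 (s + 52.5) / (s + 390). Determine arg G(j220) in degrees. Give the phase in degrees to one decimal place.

47.2°

∠(j220 + 52.5) = arctan(220/52.5) = 76.58°
∠(j220 + 390) = arctan(220/390) = 29.43°
∠G(j220) = 76.58° − 29.43° = 47.15°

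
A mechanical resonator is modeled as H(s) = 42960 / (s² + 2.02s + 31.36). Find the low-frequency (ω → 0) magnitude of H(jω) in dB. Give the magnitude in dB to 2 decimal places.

H(0) = 42960 / 31.36 = 1369.9
20 log₁₀(1369.9) = 62.734 dB

62.73 dB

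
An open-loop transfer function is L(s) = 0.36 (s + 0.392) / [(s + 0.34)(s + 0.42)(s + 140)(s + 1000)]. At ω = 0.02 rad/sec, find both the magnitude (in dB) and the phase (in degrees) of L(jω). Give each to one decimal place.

|j0.02 + 0.392| = √(0.02² + 0.392²) = 0.3925
|j0.02 + 0.34| = √(0.02² + 0.34²) = 0.3406
|j0.02 + 0.42| = √(0.02² + 0.42²) = 0.4205
|j0.02 + 140| = √(0.02² + 140²) = 140
|j0.02 + 1000| = √(0.02² + 1000²) = 1000
|L(j0.02)| = 0.36 × 0.3925 / (0.3406 × 0.4205 × 140 × 1000) = 7.0478e-06
20 log₁₀(7.0478e-06) = -103.04 dB
∠(j0.02 + 0.392) = arctan(0.02/0.392) = 2.92°
∠(j0.02 + 0.34) = arctan(0.02/0.34) = 3.37°
∠(j0.02 + 0.42) = arctan(0.02/0.42) = 2.73°
∠(j0.02 + 140) = arctan(0.02/140) = 0.01°
∠(j0.02 + 1000) = arctan(0.02/1000) = 0.00°
∠L(j0.02) = 2.92° − (3.37° + 2.73° + 0.01° + 0.00°) = -3.18°

|L| = -103.0 dB, ∠L = -3.2°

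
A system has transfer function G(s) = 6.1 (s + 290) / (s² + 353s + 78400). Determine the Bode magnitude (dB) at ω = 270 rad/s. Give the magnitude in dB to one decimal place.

-31.9 dB

|j270 + 290| = √(270² + 290²) = 396.2
|(j270)² + 353(j270) + 78400| = |5500 + j95310| = 9.547e+04
|G(j270)| = 6.1 × 396.2 / 9.547e+04 = 0.025317
20 log₁₀(0.025317) = -31.93 dB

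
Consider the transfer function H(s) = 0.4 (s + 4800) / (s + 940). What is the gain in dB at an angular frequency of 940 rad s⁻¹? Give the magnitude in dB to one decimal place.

3.4 dB

|j940 + 4800| = √(940² + 4800²) = 4891
|j940 + 940| = √(940² + 940²) = 1329
|H(j940)| = 0.4 × 4891 / 1329 = 1.4717
20 log₁₀(1.4717) = 3.36 dB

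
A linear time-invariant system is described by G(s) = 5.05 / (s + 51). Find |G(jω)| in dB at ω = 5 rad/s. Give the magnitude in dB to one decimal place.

|j5 + 51| = √(5² + 51²) = 51.24
|G(j5)| = 5.05 / 51.24 = 0.098547
20 log₁₀(0.098547) = -20.13 dB

-20.1 dB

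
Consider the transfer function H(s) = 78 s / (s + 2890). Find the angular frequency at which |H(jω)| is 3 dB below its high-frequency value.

For a single-pole high-pass, the −3 dB point is at the pole: ω = 2890 rad/s.

2890 rad/s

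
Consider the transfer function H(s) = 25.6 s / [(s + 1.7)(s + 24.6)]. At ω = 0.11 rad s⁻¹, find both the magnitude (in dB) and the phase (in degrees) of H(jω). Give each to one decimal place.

|j0.11| = 0.11
|j0.11 + 1.7| = √(0.11² + 1.7²) = 1.704
|j0.11 + 24.6| = √(0.11² + 24.6²) = 24.6
|H(j0.11)| = 25.6 × 0.11 / (1.704 × 24.6) = 0.067195
20 log₁₀(0.067195) = -23.45 dB
∠(j0.11) = 90.00°
∠(j0.11 + 1.7) = arctan(0.11/1.7) = 3.70°
∠(j0.11 + 24.6) = arctan(0.11/24.6) = 0.26°
∠H(j0.11) = 90.00° − (3.70° + 0.26°) = 86.04°

|H| = -23.5 dB, ∠H = 86.0°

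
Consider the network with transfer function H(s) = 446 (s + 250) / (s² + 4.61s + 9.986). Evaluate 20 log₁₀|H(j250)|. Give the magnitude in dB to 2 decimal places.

|j250 + 250| = √(250² + 250²) = 353.6
|(j250)² + 4.61(j250) + 9.986| = |-62490 + j1152.5| = 6.25e+04
|H(j250)| = 446 × 353.6 / 6.25e+04 = 2.5229
20 log₁₀(2.5229) = 8.038 dB

8.04 dB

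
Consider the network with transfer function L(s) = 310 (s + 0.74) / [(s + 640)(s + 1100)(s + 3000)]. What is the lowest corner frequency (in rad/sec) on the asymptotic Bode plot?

0.74 rad/sec

Break frequencies occur at each pole and zero magnitude: 0.74 rad/sec, 640 rad/sec, 1100 rad/sec, 3000 rad/sec.
The lowest is 0.74 rad/sec.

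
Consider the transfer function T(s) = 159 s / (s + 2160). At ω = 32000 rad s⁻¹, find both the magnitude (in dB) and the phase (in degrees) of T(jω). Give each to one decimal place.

|j32000| = 3.2e+04
|j32000 + 2160| = √(32000² + 2160²) = 3.207e+04
|T(j32000)| = 159 × 3.2e+04 / 3.207e+04 = 158.64
20 log₁₀(158.64) = 44.01 dB
∠(j32000) = 90.00°
∠(j32000 + 2160) = arctan(32000/2160) = 86.14°
∠T(j32000) = 90.00° − 86.14° = 3.86°

|T| = 44.0 dB, ∠T = 3.9 deg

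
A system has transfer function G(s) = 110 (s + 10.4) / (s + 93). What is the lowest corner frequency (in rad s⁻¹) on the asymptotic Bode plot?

10.4 rad s⁻¹

Break frequencies occur at each pole and zero magnitude: 10.4 rad s⁻¹, 93 rad s⁻¹.
The lowest is 10.4 rad s⁻¹.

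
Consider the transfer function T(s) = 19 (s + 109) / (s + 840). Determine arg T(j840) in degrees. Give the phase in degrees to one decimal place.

37.6°

∠(j840 + 109) = arctan(840/109) = 82.61°
∠(j840 + 840) = arctan(840/840) = 45.00°
∠T(j840) = 82.61° − 45.00° = 37.61°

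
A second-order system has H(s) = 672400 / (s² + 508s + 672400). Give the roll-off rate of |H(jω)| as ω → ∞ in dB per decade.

With 0 zeros and 2 poles, the high-frequency asymptotic slope is 20 × (0 − 2) = -40 dB/decade.

-40 dB/decade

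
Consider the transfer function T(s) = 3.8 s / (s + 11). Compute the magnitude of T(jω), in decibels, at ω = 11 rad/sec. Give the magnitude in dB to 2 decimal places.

|j11| = 11
|j11 + 11| = √(11² + 11²) = 15.56
|T(j11)| = 3.8 × 11 / 15.56 = 2.687
20 log₁₀(2.687) = 8.585 dB

8.59 dB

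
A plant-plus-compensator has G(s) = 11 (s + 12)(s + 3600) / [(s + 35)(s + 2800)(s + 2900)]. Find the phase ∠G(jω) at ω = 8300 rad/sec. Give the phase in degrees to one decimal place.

-75.4°

∠(j8300 + 12) = arctan(8300/12) = 89.92°
∠(j8300 + 3600) = arctan(8300/3600) = 66.55°
∠(j8300 + 35) = arctan(8300/35) = 89.76°
∠(j8300 + 2800) = arctan(8300/2800) = 71.36°
∠(j8300 + 2900) = arctan(8300/2900) = 70.74°
∠G(j8300) = 89.92° + 66.55° − (89.76° + 71.36° + 70.74°) = -75.39°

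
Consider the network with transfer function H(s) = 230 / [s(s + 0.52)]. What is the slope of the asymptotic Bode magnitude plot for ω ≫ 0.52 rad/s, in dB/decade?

-40 dB/decade

With 0 zeros and 2 poles, the high-frequency asymptotic slope is 20 × (0 − 2) = -40 dB/decade.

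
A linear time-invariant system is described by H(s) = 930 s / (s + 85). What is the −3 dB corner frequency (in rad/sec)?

For a single-pole high-pass, the −3 dB point is at the pole: ω = 85 rad/sec.

85 rad/sec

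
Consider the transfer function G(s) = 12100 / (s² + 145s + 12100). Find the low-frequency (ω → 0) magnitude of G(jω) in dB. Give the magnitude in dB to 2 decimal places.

0.00 dB

G(0) = 12100 / 12100 = 1
20 log₁₀(1) = 0.000 dB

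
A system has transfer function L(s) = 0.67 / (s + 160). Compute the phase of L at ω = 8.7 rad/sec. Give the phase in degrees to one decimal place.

-3.1°

∠(j8.7 + 160) = arctan(8.7/160) = 3.11°
∠L(j8.7) = −3.11° = -3.11°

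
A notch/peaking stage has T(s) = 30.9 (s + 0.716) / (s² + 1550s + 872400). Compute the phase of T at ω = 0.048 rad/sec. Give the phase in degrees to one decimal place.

∠(j0.048 + 0.716) = arctan(0.048/0.716) = 3.84°
∠[(j0.048)² + 1550(j0.048) + 872400] = ∠[8.724e+05 + j74.4] = 0.00°
∠T(j0.048) = 3.84° − 0.00° = 3.83°

3.8°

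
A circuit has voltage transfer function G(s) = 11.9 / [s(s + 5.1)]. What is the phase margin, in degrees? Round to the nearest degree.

67 deg

Gain crossover: |G(jω)| = 1 at ω ≈ 2.15 rad/s.
∠G(j2.15) = −90° − arctan(2.15/5.1) ≈ -112.86°
PM = 180° + (-112.86°) = 67.14°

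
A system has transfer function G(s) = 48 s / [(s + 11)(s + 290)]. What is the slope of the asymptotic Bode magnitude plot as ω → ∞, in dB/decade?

With 1 zero and 2 poles, the high-frequency asymptotic slope is 20 × (1 − 2) = -20 dB/decade.

-20 dB/decade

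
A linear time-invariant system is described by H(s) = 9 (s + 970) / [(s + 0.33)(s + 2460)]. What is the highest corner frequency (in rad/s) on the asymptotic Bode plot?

Break frequencies occur at each pole and zero magnitude: 0.33 rad/s, 970 rad/s, 2460 rad/s.
The highest is 2460 rad/s.

2460 rad/s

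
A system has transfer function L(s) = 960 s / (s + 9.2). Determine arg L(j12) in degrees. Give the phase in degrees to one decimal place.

37.5°

∠(j12) = 90.00°
∠(j12 + 9.2) = arctan(12/9.2) = 52.52°
∠L(j12) = 90.00° − 52.52° = 37.48°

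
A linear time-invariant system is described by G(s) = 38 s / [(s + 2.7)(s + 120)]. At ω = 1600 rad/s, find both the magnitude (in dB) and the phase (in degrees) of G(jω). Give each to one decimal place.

|j1600| = 1600
|j1600 + 2.7| = √(1600² + 2.7²) = 1600
|j1600 + 120| = √(1600² + 120²) = 1604
|G(j1600)| = 38 × 1600 / (1600 × 1604) = 0.023683
20 log₁₀(0.023683) = -32.51 dB
∠(j1600) = 90.00°
∠(j1600 + 2.7) = arctan(1600/2.7) = 89.90°
∠(j1600 + 120) = arctan(1600/120) = 85.71°
∠G(j1600) = 90.00° − (89.90° + 85.71°) = -85.61°

|G| = -32.5 dB, ∠G = -85.6°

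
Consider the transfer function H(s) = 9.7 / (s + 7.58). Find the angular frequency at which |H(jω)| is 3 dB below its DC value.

For a single-pole low-pass, the −3 dB point is at the pole: ω = 7.58 rad/sec.

7.58 rad/sec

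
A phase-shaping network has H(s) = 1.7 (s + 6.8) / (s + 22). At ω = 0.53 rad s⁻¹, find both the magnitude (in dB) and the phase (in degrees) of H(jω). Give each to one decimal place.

|j0.53 + 6.8| = √(0.53² + 6.8²) = 6.821
|j0.53 + 22| = √(0.53² + 22²) = 22.01
|H(j0.53)| = 1.7 × 6.821 / 22.01 = 0.5269
20 log₁₀(0.5269) = -5.57 dB
∠(j0.53 + 6.8) = arctan(0.53/6.8) = 4.46°
∠(j0.53 + 22) = arctan(0.53/22) = 1.38°
∠H(j0.53) = 4.46° − 1.38° = 3.08°

|H| = -5.6 dB, ∠H = 3.1°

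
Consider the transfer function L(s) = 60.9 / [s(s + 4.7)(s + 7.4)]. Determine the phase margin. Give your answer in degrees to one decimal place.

Gain crossover: |L(jω)| = 1 at ω ≈ 1.62 rad/sec.
∠L(j1.62) = −90° − arctan(1.62/4.7) − arctan(1.62/7.4) ≈ -121.32°
PM = 180° + (-121.32°) = 58.68°

58.7°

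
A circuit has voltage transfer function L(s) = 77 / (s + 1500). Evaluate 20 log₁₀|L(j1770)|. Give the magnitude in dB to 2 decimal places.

|j1770 + 1500| = √(1770² + 1500²) = 2320
|L(j1770)| = 77 / 2320 = 0.033188
20 log₁₀(0.033188) = -29.580 dB

-29.58 dB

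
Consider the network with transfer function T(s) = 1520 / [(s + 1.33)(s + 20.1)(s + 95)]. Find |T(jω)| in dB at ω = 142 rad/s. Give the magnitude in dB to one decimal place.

|j142 + 1.33| = √(142² + 1.33²) = 142
|j142 + 20.1| = √(142² + 20.1²) = 143.4
|j142 + 95| = √(142² + 95²) = 170.8
|T(j142)| = 1520 / (142 × 143.4 × 170.8) = 0.00043685
20 log₁₀(0.00043685) = -67.19 dB

-67.2 dB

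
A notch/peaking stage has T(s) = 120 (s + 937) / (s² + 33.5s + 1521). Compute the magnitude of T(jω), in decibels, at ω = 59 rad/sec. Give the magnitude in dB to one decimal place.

|j59 + 937| = √(59² + 937²) = 938.9
|(j59)² + 33.5(j59) + 1521| = |-1960 + j1976.5| = 2784
|T(j59)| = 120 × 938.9 / 2784 = 40.474
20 log₁₀(40.474) = 32.14 dB

32.1 dB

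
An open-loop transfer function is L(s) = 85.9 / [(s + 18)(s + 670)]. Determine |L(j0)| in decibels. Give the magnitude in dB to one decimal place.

-42.9 dB

L(0) = 85.9 / (18 × 670) = 0.0071227
20 log₁₀(0.0071227) = -42.95 dB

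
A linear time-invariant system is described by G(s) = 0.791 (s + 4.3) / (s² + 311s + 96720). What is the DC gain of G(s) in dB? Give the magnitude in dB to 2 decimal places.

-89.08 dB

G(0) = 0.791 × 4.3 / 96720 = 3.5166e-05
20 log₁₀(3.5166e-05) = -89.077 dB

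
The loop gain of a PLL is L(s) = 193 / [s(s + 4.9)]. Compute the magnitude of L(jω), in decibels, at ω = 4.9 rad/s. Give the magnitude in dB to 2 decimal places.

15.09 dB

|j4.9 + 4.9| = √(4.9² + 4.9²) = 6.93
|j4.9| = 4.9
|L(j4.9)| = 193 / (6.93 × 4.9) = 5.6839
20 log₁₀(5.6839) = 15.093 dB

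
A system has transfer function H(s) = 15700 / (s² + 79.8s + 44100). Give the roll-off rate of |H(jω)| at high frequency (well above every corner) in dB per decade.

-40 dB/decade

With 0 zeros and 2 poles, the high-frequency asymptotic slope is 20 × (0 − 2) = -40 dB/decade.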